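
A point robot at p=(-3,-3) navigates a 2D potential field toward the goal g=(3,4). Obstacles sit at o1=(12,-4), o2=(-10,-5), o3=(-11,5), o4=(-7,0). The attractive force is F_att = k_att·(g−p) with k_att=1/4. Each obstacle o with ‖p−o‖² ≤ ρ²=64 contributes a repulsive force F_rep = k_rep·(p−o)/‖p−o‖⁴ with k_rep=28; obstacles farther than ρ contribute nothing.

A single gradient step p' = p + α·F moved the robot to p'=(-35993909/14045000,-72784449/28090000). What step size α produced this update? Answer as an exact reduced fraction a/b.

F_att = 1/4·(g−p) = 1/4·(6,7) = (1.5000,1.7500)
o1: d²=226 > ρ²=64 → inactive
o2: d²=53 ≤ ρ²=64; F_rep = 28·(7,2)/53² = (0.0698,0.0199)
o3: d²=128 > ρ²=64 → inactive
o4: d²=25 ≤ ρ²=64; F_rep = 28·(4,-3)/25² = (0.1792,-0.1344)
F = F_att + ΣF_rep = (1.7490,1.6355)
Δp = p'−p = (0.4372,0.4089); α = Δx/Fx = (6141091/14045000) / (6141091/3511250) = 1/4
check: Δy/Fy = (11485551/28090000) / (11485551/7022500) = 1/4 ✓

α = 1/4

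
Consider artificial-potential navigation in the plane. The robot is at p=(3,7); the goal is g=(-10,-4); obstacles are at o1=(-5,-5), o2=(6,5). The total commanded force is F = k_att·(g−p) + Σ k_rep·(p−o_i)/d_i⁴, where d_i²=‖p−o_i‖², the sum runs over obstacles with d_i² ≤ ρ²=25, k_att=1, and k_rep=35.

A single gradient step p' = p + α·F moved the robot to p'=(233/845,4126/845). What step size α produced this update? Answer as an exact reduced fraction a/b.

F_att = 1·(g−p) = 1·(-13,-11) = (-13.0000,-11.0000)
o1: d²=208 > ρ²=25 → inactive
o2: d²=13 ≤ ρ²=25; F_rep = 35·(-3,2)/13² = (-0.6213,0.4142)
F = F_att + ΣF_rep = (-13.6213,-10.5858)
Δp = p'−p = (-2.7243,-2.1172); α = Δx/Fx = (-2302/845) / (-2302/169) = 1/5
check: Δy/Fy = (-1789/845) / (-1789/169) = 1/5 ✓

α = 1/5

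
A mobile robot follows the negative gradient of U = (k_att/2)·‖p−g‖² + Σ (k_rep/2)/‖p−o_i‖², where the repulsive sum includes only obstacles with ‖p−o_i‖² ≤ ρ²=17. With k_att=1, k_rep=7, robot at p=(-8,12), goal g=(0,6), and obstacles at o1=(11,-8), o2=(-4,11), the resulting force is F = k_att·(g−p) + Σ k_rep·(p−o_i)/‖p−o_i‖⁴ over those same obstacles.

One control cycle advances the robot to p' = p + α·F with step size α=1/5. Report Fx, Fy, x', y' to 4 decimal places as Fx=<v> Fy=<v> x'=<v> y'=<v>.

Fx=7.9031 Fy=-5.9758 x'=-6.4194 y'=10.8048

F_att = 1·(g−p) = 1·(8,-6) = (8.0000,-6.0000)
o1: d²=761 > ρ²=17 → inactive
o2: d²=17 ≤ ρ²=17; F_rep = 7·(-4,1)/17² = (-0.0969,0.0242)
F = F_att + ΣF_rep = (7.9031,-5.9758)
p' = p + 1/5·F = (-6.4194,10.8048)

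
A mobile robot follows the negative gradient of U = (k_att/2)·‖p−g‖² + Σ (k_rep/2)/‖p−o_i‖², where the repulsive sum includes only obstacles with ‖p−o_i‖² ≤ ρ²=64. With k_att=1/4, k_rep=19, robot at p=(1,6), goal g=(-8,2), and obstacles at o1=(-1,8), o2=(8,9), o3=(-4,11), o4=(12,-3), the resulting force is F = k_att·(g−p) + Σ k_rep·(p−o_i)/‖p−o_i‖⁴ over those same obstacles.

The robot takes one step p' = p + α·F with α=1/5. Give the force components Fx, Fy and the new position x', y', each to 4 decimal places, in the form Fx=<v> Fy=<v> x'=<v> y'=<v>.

F_att = 1/4·(g−p) = 1/4·(-9,-4) = (-2.2500,-1.0000)
o1: d²=8 ≤ ρ²=64; F_rep = 19·(2,-2)/8² = (0.5938,-0.5938)
o2: d²=58 ≤ ρ²=64; F_rep = 19·(-7,-3)/58² = (-0.0395,-0.0169)
o3: d²=50 ≤ ρ²=64; F_rep = 19·(5,-5)/50² = (0.0380,-0.0380)
o4: d²=202 > ρ²=64 → inactive
F = F_att + ΣF_rep = (-1.6578,-1.6487)
p' = p + 1/5·F = (0.6684,5.6703)

Fx=-1.6578 Fy=-1.6487 x'=0.6684 y'=5.6703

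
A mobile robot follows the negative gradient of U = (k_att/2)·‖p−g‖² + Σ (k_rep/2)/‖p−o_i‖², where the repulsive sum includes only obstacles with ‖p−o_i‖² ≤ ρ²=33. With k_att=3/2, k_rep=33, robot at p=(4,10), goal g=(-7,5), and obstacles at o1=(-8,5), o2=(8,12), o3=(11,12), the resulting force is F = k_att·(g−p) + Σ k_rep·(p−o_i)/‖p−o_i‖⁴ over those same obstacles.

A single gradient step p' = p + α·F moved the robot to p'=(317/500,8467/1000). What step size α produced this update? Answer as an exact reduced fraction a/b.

F_att = 3/2·(g−p) = 3/2·(-11,-5) = (-16.5000,-7.5000)
o1: d²=169 > ρ²=33 → inactive
o2: d²=20 ≤ ρ²=33; F_rep = 33·(-4,-2)/20² = (-0.3300,-0.1650)
o3: d²=53 > ρ²=33 → inactive
F = F_att + ΣF_rep = (-16.8300,-7.6650)
Δp = p'−p = (-3.3660,-1.5330); α = Δx/Fx = (-1683/500) / (-1683/100) = 1/5
check: Δy/Fy = (-1533/1000) / (-1533/200) = 1/5 ✓

α = 1/5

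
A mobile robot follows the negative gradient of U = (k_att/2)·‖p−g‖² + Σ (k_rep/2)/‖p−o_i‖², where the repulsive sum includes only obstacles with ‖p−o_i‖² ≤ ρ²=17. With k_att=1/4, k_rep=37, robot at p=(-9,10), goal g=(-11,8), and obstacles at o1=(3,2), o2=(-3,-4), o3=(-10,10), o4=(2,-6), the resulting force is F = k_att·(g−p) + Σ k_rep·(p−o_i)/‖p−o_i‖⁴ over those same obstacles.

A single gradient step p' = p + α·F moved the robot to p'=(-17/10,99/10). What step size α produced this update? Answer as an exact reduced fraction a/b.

α = 1/5

F_att = 1/4·(g−p) = 1/4·(-2,-2) = (-0.5000,-0.5000)
o1: d²=208 > ρ²=17 → inactive
o2: d²=232 > ρ²=17 → inactive
o3: d²=1 ≤ ρ²=17; F_rep = 37·(1,0)/1² = (37.0000,0.0000)
o4: d²=377 > ρ²=17 → inactive
F = F_att + ΣF_rep = (36.5000,-0.5000)
Δp = p'−p = (7.3000,-0.1000); α = Δx/Fx = (73/10) / (73/2) = 1/5
check: Δy/Fy = (-1/10) / (-1/2) = 1/5 ✓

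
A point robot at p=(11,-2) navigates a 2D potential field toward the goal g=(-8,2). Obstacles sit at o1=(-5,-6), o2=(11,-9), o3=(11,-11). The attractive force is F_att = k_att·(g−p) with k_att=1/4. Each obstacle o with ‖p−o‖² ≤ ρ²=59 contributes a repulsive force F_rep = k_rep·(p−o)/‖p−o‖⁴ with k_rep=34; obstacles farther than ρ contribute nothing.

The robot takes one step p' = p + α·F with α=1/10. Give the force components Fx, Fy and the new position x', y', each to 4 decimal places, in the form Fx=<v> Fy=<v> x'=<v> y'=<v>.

F_att = 1/4·(g−p) = 1/4·(-19,4) = (-4.7500,1.0000)
o1: d²=272 > ρ²=59 → inactive
o2: d²=49 ≤ ρ²=59; F_rep = 34·(0,7)/49² = (0.0000,0.0991)
o3: d²=81 > ρ²=59 → inactive
F = F_att + ΣF_rep = (-4.7500,1.0991)
p' = p + 1/10·F = (10.5250,-1.8901)

Fx=-4.7500 Fy=1.0991 x'=10.5250 y'=-1.8901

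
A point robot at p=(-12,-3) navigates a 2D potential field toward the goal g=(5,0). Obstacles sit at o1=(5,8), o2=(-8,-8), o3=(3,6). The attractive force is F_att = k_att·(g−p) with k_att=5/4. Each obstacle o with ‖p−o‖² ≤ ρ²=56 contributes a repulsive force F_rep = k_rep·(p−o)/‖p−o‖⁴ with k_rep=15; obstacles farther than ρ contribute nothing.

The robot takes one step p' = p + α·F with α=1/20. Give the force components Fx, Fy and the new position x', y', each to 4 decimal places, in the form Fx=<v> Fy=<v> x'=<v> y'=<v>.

Fx=21.2143 Fy=3.7946 x'=-10.9393 y'=-2.8103

F_att = 5/4·(g−p) = 5/4·(17,3) = (21.2500,3.7500)
o1: d²=410 > ρ²=56 → inactive
o2: d²=41 ≤ ρ²=56; F_rep = 15·(-4,5)/41² = (-0.0357,0.0446)
o3: d²=306 > ρ²=56 → inactive
F = F_att + ΣF_rep = (21.2143,3.7946)
p' = p + 1/20·F = (-10.9393,-2.8103)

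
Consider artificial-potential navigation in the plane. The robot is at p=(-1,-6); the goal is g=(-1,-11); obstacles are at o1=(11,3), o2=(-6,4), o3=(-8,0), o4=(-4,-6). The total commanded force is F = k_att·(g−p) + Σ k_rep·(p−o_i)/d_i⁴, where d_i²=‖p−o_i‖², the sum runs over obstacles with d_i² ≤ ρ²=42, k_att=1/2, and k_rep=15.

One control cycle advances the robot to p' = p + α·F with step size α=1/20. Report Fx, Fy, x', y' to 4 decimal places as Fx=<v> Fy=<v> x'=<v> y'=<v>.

F_att = 1/2·(g−p) = 1/2·(0,-5) = (0.0000,-2.5000)
o1: d²=225 > ρ²=42 → inactive
o2: d²=125 > ρ²=42 → inactive
o3: d²=85 > ρ²=42 → inactive
o4: d²=9 ≤ ρ²=42; F_rep = 15·(3,0)/9² = (0.5556,0.0000)
F = F_att + ΣF_rep = (0.5556,-2.5000)
p' = p + 1/20·F = (-0.9722,-6.1250)

Fx=0.5556 Fy=-2.5000 x'=-0.9722 y'=-6.1250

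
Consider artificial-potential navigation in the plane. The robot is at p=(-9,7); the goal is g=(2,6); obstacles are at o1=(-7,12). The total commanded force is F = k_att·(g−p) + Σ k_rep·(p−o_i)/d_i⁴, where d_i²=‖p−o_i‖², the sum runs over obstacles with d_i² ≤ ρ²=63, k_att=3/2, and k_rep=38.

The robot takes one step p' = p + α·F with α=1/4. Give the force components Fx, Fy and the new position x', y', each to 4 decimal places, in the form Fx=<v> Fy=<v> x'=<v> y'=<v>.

Fx=16.4096 Fy=-1.7259 x'=-4.8976 y'=6.5685

F_att = 3/2·(g−p) = 3/2·(11,-1) = (16.5000,-1.5000)
o1: d²=29 ≤ ρ²=63; F_rep = 38·(-2,-5)/29² = (-0.0904,-0.2259)
F = F_att + ΣF_rep = (16.4096,-1.7259)
p' = p + 1/4·F = (-4.8976,6.5685)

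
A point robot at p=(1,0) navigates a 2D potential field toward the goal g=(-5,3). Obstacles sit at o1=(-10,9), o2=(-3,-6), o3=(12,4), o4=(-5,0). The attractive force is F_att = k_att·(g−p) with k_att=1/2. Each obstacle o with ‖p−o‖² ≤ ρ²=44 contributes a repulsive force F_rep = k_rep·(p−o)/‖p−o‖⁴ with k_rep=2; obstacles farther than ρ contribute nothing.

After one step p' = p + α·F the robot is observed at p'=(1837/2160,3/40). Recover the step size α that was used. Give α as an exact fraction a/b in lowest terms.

α = 1/20

F_att = 1/2·(g−p) = 1/2·(-6,3) = (-3.0000,1.5000)
o1: d²=202 > ρ²=44 → inactive
o2: d²=52 > ρ²=44 → inactive
o3: d²=137 > ρ²=44 → inactive
o4: d²=36 ≤ ρ²=44; F_rep = 2·(6,0)/36² = (0.0093,0.0000)
F = F_att + ΣF_rep = (-2.9907,1.5000)
Δp = p'−p = (-0.1495,0.0750); α = Δx/Fx = (-323/2160) / (-323/108) = 1/20
check: Δy/Fy = (3/40) / (3/2) = 1/20 ✓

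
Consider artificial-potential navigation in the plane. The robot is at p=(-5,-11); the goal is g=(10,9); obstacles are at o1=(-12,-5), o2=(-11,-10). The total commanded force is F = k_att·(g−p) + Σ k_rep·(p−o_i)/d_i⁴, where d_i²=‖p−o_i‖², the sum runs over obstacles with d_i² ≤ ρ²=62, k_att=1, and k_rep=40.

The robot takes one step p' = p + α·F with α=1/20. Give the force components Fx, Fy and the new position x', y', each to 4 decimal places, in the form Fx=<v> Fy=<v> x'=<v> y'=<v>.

Fx=15.1753 Fy=19.9708 x'=-4.2412 y'=-10.0015

F_att = 1·(g−p) = 1·(15,20) = (15.0000,20.0000)
o1: d²=85 > ρ²=62 → inactive
o2: d²=37 ≤ ρ²=62; F_rep = 40·(6,-1)/37² = (0.1753,-0.0292)
F = F_att + ΣF_rep = (15.1753,19.9708)
p' = p + 1/20·F = (-4.2412,-10.0015)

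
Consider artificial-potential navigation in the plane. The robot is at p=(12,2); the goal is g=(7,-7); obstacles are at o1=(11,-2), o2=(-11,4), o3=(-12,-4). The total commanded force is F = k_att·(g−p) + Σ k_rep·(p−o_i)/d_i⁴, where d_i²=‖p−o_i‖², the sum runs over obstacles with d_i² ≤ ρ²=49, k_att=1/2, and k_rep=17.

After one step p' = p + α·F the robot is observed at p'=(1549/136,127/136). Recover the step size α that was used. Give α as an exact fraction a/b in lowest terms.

F_att = 1/2·(g−p) = 1/2·(-5,-9) = (-2.5000,-4.5000)
o1: d²=17 ≤ ρ²=49; F_rep = 17·(1,4)/17² = (0.0588,0.2353)
o2: d²=533 > ρ²=49 → inactive
o3: d²=612 > ρ²=49 → inactive
F = F_att + ΣF_rep = (-2.4412,-4.2647)
Δp = p'−p = (-0.6103,-1.0662); α = Δx/Fx = (-83/136) / (-83/34) = 1/4
check: Δy/Fy = (-145/136) / (-145/34) = 1/4 ✓

α = 1/4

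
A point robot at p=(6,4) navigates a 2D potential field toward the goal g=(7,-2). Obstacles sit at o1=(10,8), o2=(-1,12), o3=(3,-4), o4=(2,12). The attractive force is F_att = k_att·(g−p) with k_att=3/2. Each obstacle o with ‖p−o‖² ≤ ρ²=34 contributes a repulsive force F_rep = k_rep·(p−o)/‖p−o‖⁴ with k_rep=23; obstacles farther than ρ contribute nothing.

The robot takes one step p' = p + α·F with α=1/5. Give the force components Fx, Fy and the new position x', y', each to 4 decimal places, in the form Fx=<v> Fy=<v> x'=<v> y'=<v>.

Fx=1.4102 Fy=-9.0898 x'=6.2820 y'=2.1820

F_att = 3/2·(g−p) = 3/2·(1,-6) = (1.5000,-9.0000)
o1: d²=32 ≤ ρ²=34; F_rep = 23·(-4,-4)/32² = (-0.0898,-0.0898)
o2: d²=113 > ρ²=34 → inactive
o3: d²=73 > ρ²=34 → inactive
o4: d²=80 > ρ²=34 → inactive
F = F_att + ΣF_rep = (1.4102,-9.0898)
p' = p + 1/5·F = (6.2820,2.1820)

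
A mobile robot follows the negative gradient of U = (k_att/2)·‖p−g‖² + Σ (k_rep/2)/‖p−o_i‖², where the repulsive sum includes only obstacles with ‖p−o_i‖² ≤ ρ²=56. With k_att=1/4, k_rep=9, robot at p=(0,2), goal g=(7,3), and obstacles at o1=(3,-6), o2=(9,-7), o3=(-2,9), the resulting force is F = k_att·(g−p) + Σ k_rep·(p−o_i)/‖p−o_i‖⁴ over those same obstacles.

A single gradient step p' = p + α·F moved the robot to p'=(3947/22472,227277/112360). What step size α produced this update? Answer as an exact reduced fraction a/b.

α = 1/10

F_att = 1/4·(g−p) = 1/4·(7,1) = (1.7500,0.2500)
o1: d²=73 > ρ²=56 → inactive
o2: d²=162 > ρ²=56 → inactive
o3: d²=53 ≤ ρ²=56; F_rep = 9·(2,-7)/53² = (0.0064,-0.0224)
F = F_att + ΣF_rep = (1.7564,0.2276)
Δp = p'−p = (0.1756,0.0228); α = Δx/Fx = (3947/22472) / (19735/11236) = 1/10
check: Δy/Fy = (2557/112360) / (2557/11236) = 1/10 ✓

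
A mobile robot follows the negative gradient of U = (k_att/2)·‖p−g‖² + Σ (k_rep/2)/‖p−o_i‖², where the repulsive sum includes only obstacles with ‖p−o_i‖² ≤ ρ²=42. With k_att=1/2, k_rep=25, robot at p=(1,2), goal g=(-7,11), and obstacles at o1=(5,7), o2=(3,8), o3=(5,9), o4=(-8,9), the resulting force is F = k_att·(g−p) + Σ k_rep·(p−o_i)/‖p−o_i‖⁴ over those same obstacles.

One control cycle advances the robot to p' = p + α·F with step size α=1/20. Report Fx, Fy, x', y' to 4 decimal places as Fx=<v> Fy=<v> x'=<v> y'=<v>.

F_att = 1/2·(g−p) = 1/2·(-8,9) = (-4.0000,4.5000)
o1: d²=41 ≤ ρ²=42; F_rep = 25·(-4,-5)/41² = (-0.0595,-0.0744)
o2: d²=40 ≤ ρ²=42; F_rep = 25·(-2,-6)/40² = (-0.0312,-0.0938)
o3: d²=65 > ρ²=42 → inactive
o4: d²=130 > ρ²=42 → inactive
F = F_att + ΣF_rep = (-4.0907,4.3319)
p' = p + 1/20·F = (0.7955,2.2166)

Fx=-4.0907 Fy=4.3319 x'=0.7955 y'=2.2166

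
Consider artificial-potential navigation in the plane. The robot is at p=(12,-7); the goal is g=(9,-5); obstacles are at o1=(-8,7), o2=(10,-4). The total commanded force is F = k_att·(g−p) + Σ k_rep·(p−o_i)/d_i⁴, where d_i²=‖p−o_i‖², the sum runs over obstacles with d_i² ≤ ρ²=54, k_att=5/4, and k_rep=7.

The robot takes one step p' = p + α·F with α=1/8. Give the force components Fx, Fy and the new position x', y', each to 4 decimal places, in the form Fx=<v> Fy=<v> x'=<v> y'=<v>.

F_att = 5/4·(g−p) = 5/4·(-3,2) = (-3.7500,2.5000)
o1: d²=596 > ρ²=54 → inactive
o2: d²=13 ≤ ρ²=54; F_rep = 7·(2,-3)/13² = (0.0828,-0.1243)
F = F_att + ΣF_rep = (-3.6672,2.3757)
p' = p + 1/8·F = (11.5416,-6.7030)

Fx=-3.6672 Fy=2.3757 x'=11.5416 y'=-6.7030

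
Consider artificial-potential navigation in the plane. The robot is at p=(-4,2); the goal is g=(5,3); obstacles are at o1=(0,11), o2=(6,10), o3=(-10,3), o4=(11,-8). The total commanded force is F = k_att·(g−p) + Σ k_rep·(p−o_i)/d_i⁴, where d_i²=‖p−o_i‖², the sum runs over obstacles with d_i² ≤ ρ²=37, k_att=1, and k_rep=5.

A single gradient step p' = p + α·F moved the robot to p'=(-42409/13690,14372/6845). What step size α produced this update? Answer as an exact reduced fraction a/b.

F_att = 1·(g−p) = 1·(9,1) = (9.0000,1.0000)
o1: d²=97 > ρ²=37 → inactive
o2: d²=164 > ρ²=37 → inactive
o3: d²=37 ≤ ρ²=37; F_rep = 5·(6,-1)/37² = (0.0219,-0.0037)
o4: d²=325 > ρ²=37 → inactive
F = F_att + ΣF_rep = (9.0219,0.9963)
Δp = p'−p = (0.9022,0.0996); α = Δx/Fx = (12351/13690) / (12351/1369) = 1/10
check: Δy/Fy = (682/6845) / (1364/1369) = 1/10 ✓

α = 1/10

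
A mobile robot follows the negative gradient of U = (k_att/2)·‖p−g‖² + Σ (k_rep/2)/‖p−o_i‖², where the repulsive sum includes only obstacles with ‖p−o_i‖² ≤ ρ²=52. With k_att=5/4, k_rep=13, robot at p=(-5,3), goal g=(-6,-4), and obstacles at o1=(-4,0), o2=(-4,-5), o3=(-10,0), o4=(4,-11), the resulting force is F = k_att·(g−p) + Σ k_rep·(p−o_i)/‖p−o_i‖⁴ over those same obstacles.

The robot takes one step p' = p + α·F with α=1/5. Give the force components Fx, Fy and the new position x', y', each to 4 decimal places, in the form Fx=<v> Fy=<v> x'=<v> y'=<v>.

F_att = 5/4·(g−p) = 5/4·(-1,-7) = (-1.2500,-8.7500)
o1: d²=10 ≤ ρ²=52; F_rep = 13·(-1,3)/10² = (-0.1300,0.3900)
o2: d²=65 > ρ²=52 → inactive
o3: d²=34 ≤ ρ²=52; F_rep = 13·(5,3)/34² = (0.0562,0.0337)
o4: d²=277 > ρ²=52 → inactive
F = F_att + ΣF_rep = (-1.3238,-8.3263)
p' = p + 1/5·F = (-5.2648,1.3347)

Fx=-1.3238 Fy=-8.3263 x'=-5.2648 y'=1.3347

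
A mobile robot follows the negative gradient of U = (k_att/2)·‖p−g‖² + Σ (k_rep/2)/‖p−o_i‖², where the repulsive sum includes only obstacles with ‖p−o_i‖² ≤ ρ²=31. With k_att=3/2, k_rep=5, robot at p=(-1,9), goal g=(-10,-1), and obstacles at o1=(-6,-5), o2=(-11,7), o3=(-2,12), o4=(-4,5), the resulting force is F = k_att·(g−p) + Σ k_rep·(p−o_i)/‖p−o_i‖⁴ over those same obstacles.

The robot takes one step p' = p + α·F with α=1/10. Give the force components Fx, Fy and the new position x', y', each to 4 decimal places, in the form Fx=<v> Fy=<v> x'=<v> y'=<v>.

F_att = 3/2·(g−p) = 3/2·(-9,-10) = (-13.5000,-15.0000)
o1: d²=221 > ρ²=31 → inactive
o2: d²=104 > ρ²=31 → inactive
o3: d²=10 ≤ ρ²=31; F_rep = 5·(1,-3)/10² = (0.0500,-0.1500)
o4: d²=25 ≤ ρ²=31; F_rep = 5·(3,4)/25² = (0.0240,0.0320)
F = F_att + ΣF_rep = (-13.4260,-15.1180)
p' = p + 1/10·F = (-2.3426,7.4882)

Fx=-13.4260 Fy=-15.1180 x'=-2.3426 y'=7.4882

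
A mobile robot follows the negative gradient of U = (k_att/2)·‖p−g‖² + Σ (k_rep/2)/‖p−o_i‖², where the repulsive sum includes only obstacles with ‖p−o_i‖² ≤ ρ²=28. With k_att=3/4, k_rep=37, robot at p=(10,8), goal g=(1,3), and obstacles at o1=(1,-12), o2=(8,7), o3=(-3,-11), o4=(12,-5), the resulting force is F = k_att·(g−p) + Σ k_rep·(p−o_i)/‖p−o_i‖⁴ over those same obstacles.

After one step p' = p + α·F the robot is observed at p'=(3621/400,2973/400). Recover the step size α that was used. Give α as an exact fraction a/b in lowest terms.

α = 1/4

F_att = 3/4·(g−p) = 3/4·(-9,-5) = (-6.7500,-3.7500)
o1: d²=481 > ρ²=28 → inactive
o2: d²=5 ≤ ρ²=28; F_rep = 37·(2,1)/5² = (2.9600,1.4800)
o3: d²=530 > ρ²=28 → inactive
o4: d²=173 > ρ²=28 → inactive
F = F_att + ΣF_rep = (-3.7900,-2.2700)
Δp = p'−p = (-0.9475,-0.5675); α = Δx/Fx = (-379/400) / (-379/100) = 1/4
check: Δy/Fy = (-227/400) / (-227/100) = 1/4 ✓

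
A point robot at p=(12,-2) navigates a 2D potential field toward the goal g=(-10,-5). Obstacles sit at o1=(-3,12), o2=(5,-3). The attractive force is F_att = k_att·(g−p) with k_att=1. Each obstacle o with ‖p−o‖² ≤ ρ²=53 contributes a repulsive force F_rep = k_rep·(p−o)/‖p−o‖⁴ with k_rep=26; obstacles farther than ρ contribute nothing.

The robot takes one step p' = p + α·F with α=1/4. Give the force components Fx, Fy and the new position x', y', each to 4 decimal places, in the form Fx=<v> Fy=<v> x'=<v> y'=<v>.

Fx=-21.9272 Fy=-2.9896 x'=6.5182 y'=-2.7474

F_att = 1·(g−p) = 1·(-22,-3) = (-22.0000,-3.0000)
o1: d²=421 > ρ²=53 → inactive
o2: d²=50 ≤ ρ²=53; F_rep = 26·(7,1)/50² = (0.0728,0.0104)
F = F_att + ΣF_rep = (-21.9272,-2.9896)
p' = p + 1/4·F = (6.5182,-2.7474)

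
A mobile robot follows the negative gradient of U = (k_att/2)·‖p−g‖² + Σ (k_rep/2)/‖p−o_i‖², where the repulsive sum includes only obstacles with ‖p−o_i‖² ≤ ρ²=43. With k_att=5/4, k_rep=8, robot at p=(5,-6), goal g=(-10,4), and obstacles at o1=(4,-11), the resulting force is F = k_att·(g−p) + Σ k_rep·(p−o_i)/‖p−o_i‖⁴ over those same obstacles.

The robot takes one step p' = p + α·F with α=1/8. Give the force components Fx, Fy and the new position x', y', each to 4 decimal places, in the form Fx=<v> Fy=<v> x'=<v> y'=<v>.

F_att = 5/4·(g−p) = 5/4·(-15,10) = (-18.7500,12.5000)
o1: d²=26 ≤ ρ²=43; F_rep = 8·(1,5)/26² = (0.0118,0.0592)
F = F_att + ΣF_rep = (-18.7382,12.5592)
p' = p + 1/8·F = (2.6577,-4.4301)

Fx=-18.7382 Fy=12.5592 x'=2.6577 y'=-4.4301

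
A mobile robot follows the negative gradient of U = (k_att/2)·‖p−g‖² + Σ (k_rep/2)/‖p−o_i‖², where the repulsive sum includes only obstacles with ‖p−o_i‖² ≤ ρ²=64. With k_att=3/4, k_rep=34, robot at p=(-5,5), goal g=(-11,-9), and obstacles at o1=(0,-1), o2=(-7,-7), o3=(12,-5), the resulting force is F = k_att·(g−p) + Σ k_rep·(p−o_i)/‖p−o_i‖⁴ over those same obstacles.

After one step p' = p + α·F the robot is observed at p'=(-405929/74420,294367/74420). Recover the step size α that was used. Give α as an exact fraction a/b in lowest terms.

α = 1/10

F_att = 3/4·(g−p) = 3/4·(-6,-14) = (-4.5000,-10.5000)
o1: d²=61 ≤ ρ²=64; F_rep = 34·(-5,6)/61² = (-0.0457,0.0548)
o2: d²=148 > ρ²=64 → inactive
o3: d²=389 > ρ²=64 → inactive
F = F_att + ΣF_rep = (-4.5457,-10.4452)
Δp = p'−p = (-0.4546,-1.0445); α = Δx/Fx = (-33829/74420) / (-33829/7442) = 1/10
check: Δy/Fy = (-77733/74420) / (-77733/7442) = 1/10 ✓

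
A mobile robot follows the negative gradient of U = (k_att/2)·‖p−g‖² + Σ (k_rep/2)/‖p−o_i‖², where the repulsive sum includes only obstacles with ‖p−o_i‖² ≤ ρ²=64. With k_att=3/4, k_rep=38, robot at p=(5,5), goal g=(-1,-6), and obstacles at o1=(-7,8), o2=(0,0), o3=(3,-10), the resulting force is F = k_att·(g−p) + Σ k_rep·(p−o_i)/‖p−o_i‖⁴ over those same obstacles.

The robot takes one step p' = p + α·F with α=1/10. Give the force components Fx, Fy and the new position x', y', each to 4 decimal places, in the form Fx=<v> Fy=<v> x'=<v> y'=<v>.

F_att = 3/4·(g−p) = 3/4·(-6,-11) = (-4.5000,-8.2500)
o1: d²=153 > ρ²=64 → inactive
o2: d²=50 ≤ ρ²=64; F_rep = 38·(5,5)/50² = (0.0760,0.0760)
o3: d²=229 > ρ²=64 → inactive
F = F_att + ΣF_rep = (-4.4240,-8.1740)
p' = p + 1/10·F = (4.5576,4.1826)

Fx=-4.4240 Fy=-8.1740 x'=4.5576 y'=4.1826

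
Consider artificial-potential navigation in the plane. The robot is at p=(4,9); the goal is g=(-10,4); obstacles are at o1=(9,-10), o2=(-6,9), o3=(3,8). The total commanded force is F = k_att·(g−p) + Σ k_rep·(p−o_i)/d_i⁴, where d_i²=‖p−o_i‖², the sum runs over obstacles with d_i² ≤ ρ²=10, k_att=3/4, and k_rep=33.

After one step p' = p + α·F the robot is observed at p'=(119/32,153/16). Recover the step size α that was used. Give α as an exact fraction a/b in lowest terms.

α = 1/8

F_att = 3/4·(g−p) = 3/4·(-14,-5) = (-10.5000,-3.7500)
o1: d²=386 > ρ²=10 → inactive
o2: d²=100 > ρ²=10 → inactive
o3: d²=2 ≤ ρ²=10; F_rep = 33·(1,1)/2² = (8.2500,8.2500)
F = F_att + ΣF_rep = (-2.2500,4.5000)
Δp = p'−p = (-0.2812,0.5625); α = Δx/Fx = (-9/32) / (-9/4) = 1/8
check: Δy/Fy = (9/16) / (9/2) = 1/8 ✓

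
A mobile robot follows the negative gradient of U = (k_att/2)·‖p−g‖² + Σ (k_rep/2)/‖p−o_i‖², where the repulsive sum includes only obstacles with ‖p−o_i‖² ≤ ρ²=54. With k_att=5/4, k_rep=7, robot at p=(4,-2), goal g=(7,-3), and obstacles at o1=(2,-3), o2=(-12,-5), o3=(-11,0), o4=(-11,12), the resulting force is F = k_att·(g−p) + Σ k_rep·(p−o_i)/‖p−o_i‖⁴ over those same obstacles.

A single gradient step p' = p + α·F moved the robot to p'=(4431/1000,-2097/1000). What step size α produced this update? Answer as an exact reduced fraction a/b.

α = 1/10

F_att = 5/4·(g−p) = 5/4·(3,-1) = (3.7500,-1.2500)
o1: d²=5 ≤ ρ²=54; F_rep = 7·(2,1)/5² = (0.5600,0.2800)
o2: d²=265 > ρ²=54 → inactive
o3: d²=229 > ρ²=54 → inactive
o4: d²=421 > ρ²=54 → inactive
F = F_att + ΣF_rep = (4.3100,-0.9700)
Δp = p'−p = (0.4310,-0.0970); α = Δx/Fx = (431/1000) / (431/100) = 1/10
check: Δy/Fy = (-97/1000) / (-97/100) = 1/10 ✓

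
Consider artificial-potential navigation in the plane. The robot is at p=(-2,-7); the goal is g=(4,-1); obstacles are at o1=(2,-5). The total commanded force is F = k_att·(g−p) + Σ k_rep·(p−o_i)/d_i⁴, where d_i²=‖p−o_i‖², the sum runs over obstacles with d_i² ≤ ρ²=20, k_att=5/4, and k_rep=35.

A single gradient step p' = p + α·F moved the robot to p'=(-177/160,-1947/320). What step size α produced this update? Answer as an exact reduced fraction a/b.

F_att = 5/4·(g−p) = 5/4·(6,6) = (7.5000,7.5000)
o1: d²=20 ≤ ρ²=20; F_rep = 35·(-4,-2)/20² = (-0.3500,-0.1750)
F = F_att + ΣF_rep = (7.1500,7.3250)
Δp = p'−p = (0.8938,0.9156); α = Δx/Fx = (143/160) / (143/20) = 1/8
check: Δy/Fy = (293/320) / (293/40) = 1/8 ✓

α = 1/8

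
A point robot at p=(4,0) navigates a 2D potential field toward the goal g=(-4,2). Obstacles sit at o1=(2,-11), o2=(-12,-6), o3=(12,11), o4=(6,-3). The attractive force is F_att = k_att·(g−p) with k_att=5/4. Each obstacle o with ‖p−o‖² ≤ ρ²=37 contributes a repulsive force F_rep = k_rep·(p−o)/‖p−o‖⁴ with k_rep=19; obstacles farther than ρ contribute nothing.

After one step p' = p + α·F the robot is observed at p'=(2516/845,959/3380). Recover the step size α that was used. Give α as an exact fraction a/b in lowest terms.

F_att = 5/4·(g−p) = 5/4·(-8,2) = (-10.0000,2.5000)
o1: d²=125 > ρ²=37 → inactive
o2: d²=292 > ρ²=37 → inactive
o3: d²=185 > ρ²=37 → inactive
o4: d²=13 ≤ ρ²=37; F_rep = 19·(-2,3)/13² = (-0.2249,0.3373)
F = F_att + ΣF_rep = (-10.2249,2.8373)
Δp = p'−p = (-1.0225,0.2837); α = Δx/Fx = (-864/845) / (-1728/169) = 1/10
check: Δy/Fy = (959/3380) / (959/338) = 1/10 ✓

α = 1/10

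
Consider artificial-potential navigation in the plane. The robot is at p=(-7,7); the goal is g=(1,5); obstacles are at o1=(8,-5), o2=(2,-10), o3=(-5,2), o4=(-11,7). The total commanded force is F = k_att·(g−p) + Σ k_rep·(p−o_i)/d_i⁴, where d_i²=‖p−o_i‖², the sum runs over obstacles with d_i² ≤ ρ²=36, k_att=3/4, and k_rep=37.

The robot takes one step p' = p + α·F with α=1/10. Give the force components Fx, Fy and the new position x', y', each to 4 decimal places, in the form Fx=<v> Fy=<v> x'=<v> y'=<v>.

F_att = 3/4·(g−p) = 3/4·(8,-2) = (6.0000,-1.5000)
o1: d²=369 > ρ²=36 → inactive
o2: d²=370 > ρ²=36 → inactive
o3: d²=29 ≤ ρ²=36; F_rep = 37·(-2,5)/29² = (-0.0880,0.2200)
o4: d²=16 ≤ ρ²=36; F_rep = 37·(4,0)/16² = (0.5781,0.0000)
F = F_att + ΣF_rep = (6.4901,-1.2800)
p' = p + 1/10·F = (-6.3510,6.8720)

Fx=6.4901 Fy=-1.2800 x'=-6.3510 y'=6.8720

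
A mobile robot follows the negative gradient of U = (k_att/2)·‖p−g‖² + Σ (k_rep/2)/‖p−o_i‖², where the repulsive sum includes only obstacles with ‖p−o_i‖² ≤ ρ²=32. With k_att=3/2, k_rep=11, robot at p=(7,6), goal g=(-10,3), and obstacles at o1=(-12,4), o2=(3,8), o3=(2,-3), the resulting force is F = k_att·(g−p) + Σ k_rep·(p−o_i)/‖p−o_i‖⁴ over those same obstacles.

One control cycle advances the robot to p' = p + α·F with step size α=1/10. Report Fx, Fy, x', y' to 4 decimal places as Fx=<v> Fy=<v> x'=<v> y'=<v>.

Fx=-25.3900 Fy=-4.5550 x'=4.4610 y'=5.5445

F_att = 3/2·(g−p) = 3/2·(-17,-3) = (-25.5000,-4.5000)
o1: d²=365 > ρ²=32 → inactive
o2: d²=20 ≤ ρ²=32; F_rep = 11·(4,-2)/20² = (0.1100,-0.0550)
o3: d²=106 > ρ²=32 → inactive
F = F_att + ΣF_rep = (-25.3900,-4.5550)
p' = p + 1/10·F = (4.4610,5.5445)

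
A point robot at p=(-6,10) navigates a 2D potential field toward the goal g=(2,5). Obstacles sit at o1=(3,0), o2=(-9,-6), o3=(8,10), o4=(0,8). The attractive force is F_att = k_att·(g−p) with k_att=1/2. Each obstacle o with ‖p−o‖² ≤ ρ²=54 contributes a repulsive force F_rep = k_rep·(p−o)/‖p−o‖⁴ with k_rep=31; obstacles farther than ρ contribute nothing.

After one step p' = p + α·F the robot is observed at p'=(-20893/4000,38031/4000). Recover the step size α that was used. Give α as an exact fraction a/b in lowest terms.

F_att = 1/2·(g−p) = 1/2·(8,-5) = (4.0000,-2.5000)
o1: d²=181 > ρ²=54 → inactive
o2: d²=265 > ρ²=54 → inactive
o3: d²=196 > ρ²=54 → inactive
o4: d²=40 ≤ ρ²=54; F_rep = 31·(-6,2)/40² = (-0.1163,0.0387)
F = F_att + ΣF_rep = (3.8838,-2.4613)
Δp = p'−p = (0.7768,-0.4923); α = Δx/Fx = (3107/4000) / (3107/800) = 1/5
check: Δy/Fy = (-1969/4000) / (-1969/800) = 1/5 ✓

α = 1/5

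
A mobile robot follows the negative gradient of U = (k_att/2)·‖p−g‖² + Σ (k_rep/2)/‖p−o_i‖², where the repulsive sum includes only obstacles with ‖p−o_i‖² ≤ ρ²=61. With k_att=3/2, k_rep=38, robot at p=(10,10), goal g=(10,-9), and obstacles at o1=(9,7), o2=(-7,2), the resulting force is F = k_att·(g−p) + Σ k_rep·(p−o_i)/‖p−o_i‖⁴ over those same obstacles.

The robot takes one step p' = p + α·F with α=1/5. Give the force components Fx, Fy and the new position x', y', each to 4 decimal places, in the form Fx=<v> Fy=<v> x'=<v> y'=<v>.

F_att = 3/2·(g−p) = 3/2·(0,-19) = (0.0000,-28.5000)
o1: d²=10 ≤ ρ²=61; F_rep = 38·(1,3)/10² = (0.3800,1.1400)
o2: d²=353 > ρ²=61 → inactive
F = F_att + ΣF_rep = (0.3800,-27.3600)
p' = p + 1/5·F = (10.0760,4.5280)

Fx=0.3800 Fy=-27.3600 x'=10.0760 y'=4.5280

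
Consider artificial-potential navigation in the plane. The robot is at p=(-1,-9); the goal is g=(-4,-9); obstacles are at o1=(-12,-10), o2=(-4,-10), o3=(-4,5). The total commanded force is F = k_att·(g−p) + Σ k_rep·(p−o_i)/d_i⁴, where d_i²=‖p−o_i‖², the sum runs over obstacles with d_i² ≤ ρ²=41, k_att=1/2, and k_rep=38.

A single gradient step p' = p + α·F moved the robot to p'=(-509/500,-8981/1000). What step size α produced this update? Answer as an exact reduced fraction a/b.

F_att = 1/2·(g−p) = 1/2·(-3,0) = (-1.5000,0.0000)
o1: d²=122 > ρ²=41 → inactive
o2: d²=10 ≤ ρ²=41; F_rep = 38·(3,1)/10² = (1.1400,0.3800)
o3: d²=205 > ρ²=41 → inactive
F = F_att + ΣF_rep = (-0.3600,0.3800)
Δp = p'−p = (-0.0180,0.0190); α = Δx/Fx = (-9/500) / (-9/25) = 1/20
check: Δy/Fy = (19/1000) / (19/50) = 1/20 ✓

α = 1/20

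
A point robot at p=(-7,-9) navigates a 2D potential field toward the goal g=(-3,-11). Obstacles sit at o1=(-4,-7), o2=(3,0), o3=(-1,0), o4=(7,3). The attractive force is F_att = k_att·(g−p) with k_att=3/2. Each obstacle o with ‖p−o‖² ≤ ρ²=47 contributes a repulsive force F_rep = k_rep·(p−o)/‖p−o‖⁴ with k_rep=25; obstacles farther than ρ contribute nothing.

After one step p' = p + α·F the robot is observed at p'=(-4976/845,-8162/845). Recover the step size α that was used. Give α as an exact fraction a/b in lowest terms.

F_att = 3/2·(g−p) = 3/2·(4,-2) = (6.0000,-3.0000)
o1: d²=13 ≤ ρ²=47; F_rep = 25·(-3,-2)/13² = (-0.4438,-0.2959)
o2: d²=181 > ρ²=47 → inactive
o3: d²=117 > ρ²=47 → inactive
o4: d²=340 > ρ²=47 → inactive
F = F_att + ΣF_rep = (5.5562,-3.2959)
Δp = p'−p = (1.1112,-0.6592); α = Δx/Fx = (939/845) / (939/169) = 1/5
check: Δy/Fy = (-557/845) / (-557/169) = 1/5 ✓

α = 1/5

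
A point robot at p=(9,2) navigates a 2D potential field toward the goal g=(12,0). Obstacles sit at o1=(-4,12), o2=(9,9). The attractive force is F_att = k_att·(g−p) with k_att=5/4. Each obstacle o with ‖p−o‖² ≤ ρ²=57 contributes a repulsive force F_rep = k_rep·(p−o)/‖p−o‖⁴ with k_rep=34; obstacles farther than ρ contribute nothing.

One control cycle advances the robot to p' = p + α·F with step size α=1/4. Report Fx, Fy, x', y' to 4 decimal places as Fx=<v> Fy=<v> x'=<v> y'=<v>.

F_att = 5/4·(g−p) = 5/4·(3,-2) = (3.7500,-2.5000)
o1: d²=269 > ρ²=57 → inactive
o2: d²=49 ≤ ρ²=57; F_rep = 34·(0,-7)/49² = (0.0000,-0.0991)
F = F_att + ΣF_rep = (3.7500,-2.5991)
p' = p + 1/4·F = (9.9375,1.3502)

Fx=3.7500 Fy=-2.5991 x'=9.9375 y'=1.3502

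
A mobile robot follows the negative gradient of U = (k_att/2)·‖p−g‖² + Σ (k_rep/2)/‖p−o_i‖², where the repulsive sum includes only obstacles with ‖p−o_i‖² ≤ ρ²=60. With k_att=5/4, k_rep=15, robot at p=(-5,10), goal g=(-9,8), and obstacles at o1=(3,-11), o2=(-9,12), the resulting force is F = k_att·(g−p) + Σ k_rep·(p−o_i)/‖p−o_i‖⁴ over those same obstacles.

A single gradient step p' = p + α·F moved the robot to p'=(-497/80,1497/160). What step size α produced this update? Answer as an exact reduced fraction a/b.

F_att = 5/4·(g−p) = 5/4·(-4,-2) = (-5.0000,-2.5000)
o1: d²=505 > ρ²=60 → inactive
o2: d²=20 ≤ ρ²=60; F_rep = 15·(4,-2)/20² = (0.1500,-0.0750)
F = F_att + ΣF_rep = (-4.8500,-2.5750)
Δp = p'−p = (-1.2125,-0.6438); α = Δx/Fx = (-97/80) / (-97/20) = 1/4
check: Δy/Fy = (-103/160) / (-103/40) = 1/4 ✓

α = 1/4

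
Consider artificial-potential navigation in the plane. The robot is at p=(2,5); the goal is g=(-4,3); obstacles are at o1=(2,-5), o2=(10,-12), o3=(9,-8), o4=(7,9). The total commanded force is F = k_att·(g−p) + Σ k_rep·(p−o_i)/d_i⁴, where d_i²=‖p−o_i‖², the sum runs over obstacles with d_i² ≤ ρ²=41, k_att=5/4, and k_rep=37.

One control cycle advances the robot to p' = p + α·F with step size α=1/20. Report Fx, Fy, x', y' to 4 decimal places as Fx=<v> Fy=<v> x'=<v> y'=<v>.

F_att = 5/4·(g−p) = 5/4·(-6,-2) = (-7.5000,-2.5000)
o1: d²=100 > ρ²=41 → inactive
o2: d²=353 > ρ²=41 → inactive
o3: d²=218 > ρ²=41 → inactive
o4: d²=41 ≤ ρ²=41; F_rep = 37·(-5,-4)/41² = (-0.1101,-0.0880)
F = F_att + ΣF_rep = (-7.6101,-2.5880)
p' = p + 1/20·F = (1.6195,4.8706)

Fx=-7.6101 Fy=-2.5880 x'=1.6195 y'=4.8706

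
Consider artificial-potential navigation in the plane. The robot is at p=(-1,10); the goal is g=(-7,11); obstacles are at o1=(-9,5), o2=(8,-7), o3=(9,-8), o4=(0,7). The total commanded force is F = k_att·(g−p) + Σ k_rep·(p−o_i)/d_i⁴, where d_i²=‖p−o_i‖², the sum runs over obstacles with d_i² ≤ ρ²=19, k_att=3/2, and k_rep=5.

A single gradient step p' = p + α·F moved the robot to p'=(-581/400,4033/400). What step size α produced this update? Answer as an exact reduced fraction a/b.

F_att = 3/2·(g−p) = 3/2·(-6,1) = (-9.0000,1.5000)
o1: d²=89 > ρ²=19 → inactive
o2: d²=370 > ρ²=19 → inactive
o3: d²=424 > ρ²=19 → inactive
o4: d²=10 ≤ ρ²=19; F_rep = 5·(-1,3)/10² = (-0.0500,0.1500)
F = F_att + ΣF_rep = (-9.0500,1.6500)
Δp = p'−p = (-0.4525,0.0825); α = Δx/Fx = (-181/400) / (-181/20) = 1/20
check: Δy/Fy = (33/400) / (33/20) = 1/20 ✓

α = 1/20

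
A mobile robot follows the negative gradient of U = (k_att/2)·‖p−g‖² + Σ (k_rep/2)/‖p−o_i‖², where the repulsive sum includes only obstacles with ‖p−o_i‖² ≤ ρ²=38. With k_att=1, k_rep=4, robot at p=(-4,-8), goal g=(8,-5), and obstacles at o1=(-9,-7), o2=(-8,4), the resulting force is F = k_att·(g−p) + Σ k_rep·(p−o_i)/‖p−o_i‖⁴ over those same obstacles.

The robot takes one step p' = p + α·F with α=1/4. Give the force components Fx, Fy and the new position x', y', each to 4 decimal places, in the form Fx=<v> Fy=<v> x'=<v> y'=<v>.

Fx=12.0296 Fy=2.9941 x'=-0.9926 y'=-7.2515

F_att = 1·(g−p) = 1·(12,3) = (12.0000,3.0000)
o1: d²=26 ≤ ρ²=38; F_rep = 4·(5,-1)/26² = (0.0296,-0.0059)
o2: d²=160 > ρ²=38 → inactive
F = F_att + ΣF_rep = (12.0296,2.9941)
p' = p + 1/4·F = (-0.9926,-7.2515)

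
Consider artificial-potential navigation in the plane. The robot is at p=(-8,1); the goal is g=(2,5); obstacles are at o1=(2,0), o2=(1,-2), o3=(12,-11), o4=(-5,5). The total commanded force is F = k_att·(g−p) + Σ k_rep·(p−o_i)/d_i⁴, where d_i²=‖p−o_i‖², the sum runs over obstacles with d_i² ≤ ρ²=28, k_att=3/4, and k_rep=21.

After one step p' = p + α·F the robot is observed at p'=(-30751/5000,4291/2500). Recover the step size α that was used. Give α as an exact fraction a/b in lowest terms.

α = 1/4

F_att = 3/4·(g−p) = 3/4·(10,4) = (7.5000,3.0000)
o1: d²=101 > ρ²=28 → inactive
o2: d²=90 > ρ²=28 → inactive
o3: d²=544 > ρ²=28 → inactive
o4: d²=25 ≤ ρ²=28; F_rep = 21·(-3,-4)/25² = (-0.1008,-0.1344)
F = F_att + ΣF_rep = (7.3992,2.8656)
Δp = p'−p = (1.8498,0.7164); α = Δx/Fx = (9249/5000) / (9249/1250) = 1/4
check: Δy/Fy = (1791/2500) / (1791/625) = 1/4 ✓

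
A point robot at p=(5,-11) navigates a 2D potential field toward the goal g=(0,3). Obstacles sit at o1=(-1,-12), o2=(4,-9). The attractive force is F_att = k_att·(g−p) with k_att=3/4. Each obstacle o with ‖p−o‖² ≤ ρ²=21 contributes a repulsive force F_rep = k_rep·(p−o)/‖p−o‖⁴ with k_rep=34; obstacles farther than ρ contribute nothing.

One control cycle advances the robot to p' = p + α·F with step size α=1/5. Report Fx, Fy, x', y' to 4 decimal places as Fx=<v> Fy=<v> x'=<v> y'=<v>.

Fx=-2.3900 Fy=7.7800 x'=4.5220 y'=-9.4440

F_att = 3/4·(g−p) = 3/4·(-5,14) = (-3.7500,10.5000)
o1: d²=37 > ρ²=21 → inactive
o2: d²=5 ≤ ρ²=21; F_rep = 34·(1,-2)/5² = (1.3600,-2.7200)
F = F_att + ΣF_rep = (-2.3900,7.7800)
p' = p + 1/5·F = (4.5220,-9.4440)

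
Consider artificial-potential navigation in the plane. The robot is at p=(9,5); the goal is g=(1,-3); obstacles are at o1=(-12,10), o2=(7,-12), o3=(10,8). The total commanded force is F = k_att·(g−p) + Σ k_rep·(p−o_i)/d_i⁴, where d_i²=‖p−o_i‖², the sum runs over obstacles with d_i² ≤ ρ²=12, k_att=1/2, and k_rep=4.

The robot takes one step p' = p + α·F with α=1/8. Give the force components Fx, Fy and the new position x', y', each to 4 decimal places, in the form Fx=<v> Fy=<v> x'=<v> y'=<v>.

F_att = 1/2·(g−p) = 1/2·(-8,-8) = (-4.0000,-4.0000)
o1: d²=466 > ρ²=12 → inactive
o2: d²=293 > ρ²=12 → inactive
o3: d²=10 ≤ ρ²=12; F_rep = 4·(-1,-3)/10² = (-0.0400,-0.1200)
F = F_att + ΣF_rep = (-4.0400,-4.1200)
p' = p + 1/8·F = (8.4950,4.4850)

Fx=-4.0400 Fy=-4.1200 x'=8.4950 y'=4.4850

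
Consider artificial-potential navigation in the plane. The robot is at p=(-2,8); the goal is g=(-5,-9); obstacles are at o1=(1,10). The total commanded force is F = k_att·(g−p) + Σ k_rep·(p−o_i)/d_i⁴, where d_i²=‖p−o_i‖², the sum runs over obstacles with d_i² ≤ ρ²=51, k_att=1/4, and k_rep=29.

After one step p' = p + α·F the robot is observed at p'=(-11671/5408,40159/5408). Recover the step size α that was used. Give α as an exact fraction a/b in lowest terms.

F_att = 1/4·(g−p) = 1/4·(-3,-17) = (-0.7500,-4.2500)
o1: d²=13 ≤ ρ²=51; F_rep = 29·(-3,-2)/13² = (-0.5148,-0.3432)
F = F_att + ΣF_rep = (-1.2648,-4.5932)
Δp = p'−p = (-0.1581,-0.5741); α = Δx/Fx = (-855/5408) / (-855/676) = 1/8
check: Δy/Fy = (-3105/5408) / (-3105/676) = 1/8 ✓

α = 1/8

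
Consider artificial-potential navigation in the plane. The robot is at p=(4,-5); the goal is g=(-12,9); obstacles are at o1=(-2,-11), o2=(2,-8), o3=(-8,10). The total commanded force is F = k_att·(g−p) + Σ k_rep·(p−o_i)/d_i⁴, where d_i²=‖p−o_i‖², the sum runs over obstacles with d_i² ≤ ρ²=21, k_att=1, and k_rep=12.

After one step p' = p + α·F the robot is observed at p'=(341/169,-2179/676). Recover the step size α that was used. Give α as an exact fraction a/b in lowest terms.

F_att = 1·(g−p) = 1·(-16,14) = (-16.0000,14.0000)
o1: d²=72 > ρ²=21 → inactive
o2: d²=13 ≤ ρ²=21; F_rep = 12·(2,3)/13² = (0.1420,0.2130)
o3: d²=369 > ρ²=21 → inactive
F = F_att + ΣF_rep = (-15.8580,14.2130)
Δp = p'−p = (-1.9822,1.7766); α = Δx/Fx = (-335/169) / (-2680/169) = 1/8
check: Δy/Fy = (1201/676) / (2402/169) = 1/8 ✓

α = 1/8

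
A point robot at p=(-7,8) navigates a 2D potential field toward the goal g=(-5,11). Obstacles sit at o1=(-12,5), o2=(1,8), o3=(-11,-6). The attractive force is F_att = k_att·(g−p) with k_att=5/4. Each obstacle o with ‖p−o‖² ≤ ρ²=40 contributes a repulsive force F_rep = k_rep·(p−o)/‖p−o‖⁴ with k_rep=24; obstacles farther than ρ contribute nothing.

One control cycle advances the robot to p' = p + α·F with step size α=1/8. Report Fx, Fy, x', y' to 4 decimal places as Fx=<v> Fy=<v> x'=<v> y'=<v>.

Fx=2.6038 Fy=3.8123 x'=-6.6745 y'=8.4765

F_att = 5/4·(g−p) = 5/4·(2,3) = (2.5000,3.7500)
o1: d²=34 ≤ ρ²=40; F_rep = 24·(5,3)/34² = (0.1038,0.0623)
o2: d²=64 > ρ²=40 → inactive
o3: d²=212 > ρ²=40 → inactive
F = F_att + ΣF_rep = (2.6038,3.8123)
p' = p + 1/8·F = (-6.6745,8.4765)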